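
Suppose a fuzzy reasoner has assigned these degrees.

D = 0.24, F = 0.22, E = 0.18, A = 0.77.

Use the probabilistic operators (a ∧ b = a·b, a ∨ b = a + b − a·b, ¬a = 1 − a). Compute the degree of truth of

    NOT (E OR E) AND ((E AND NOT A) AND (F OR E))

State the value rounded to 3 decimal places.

E OR E = a + b − a·b on (0.1800, 0.1800) = 0.3276
NOT (E OR E) = 1 − 0.3276 = 0.6724
NOT A = 1 − 0.7700 = 0.2300
E AND NOT A = a·b on (0.1800, 0.2300) = 0.0414
F OR E = a + b − a·b on (0.2200, 0.1800) = 0.3604
(E AND NOT A) AND (F OR E) = a·b on (0.0414, 0.3604) = 0.0149
NOT (E OR E) AND ((E AND NOT A) AND (F OR E)) = a·b on (0.6724, 0.0149) = 0.0100

0.010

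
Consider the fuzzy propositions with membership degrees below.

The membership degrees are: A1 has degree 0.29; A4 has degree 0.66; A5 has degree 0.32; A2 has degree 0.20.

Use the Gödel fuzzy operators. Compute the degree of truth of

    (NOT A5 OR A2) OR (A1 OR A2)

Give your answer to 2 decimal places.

NOT A5 = 1 − 0.32 = 0.68
NOT A5 OR A2 = max(a, b) on (0.68, 0.20) = 0.68
A1 OR A2 = max(a, b) on (0.29, 0.20) = 0.29
(NOT A5 OR A2) OR (A1 OR A2) = max(a, b) on (0.68, 0.29) = 0.68

0.68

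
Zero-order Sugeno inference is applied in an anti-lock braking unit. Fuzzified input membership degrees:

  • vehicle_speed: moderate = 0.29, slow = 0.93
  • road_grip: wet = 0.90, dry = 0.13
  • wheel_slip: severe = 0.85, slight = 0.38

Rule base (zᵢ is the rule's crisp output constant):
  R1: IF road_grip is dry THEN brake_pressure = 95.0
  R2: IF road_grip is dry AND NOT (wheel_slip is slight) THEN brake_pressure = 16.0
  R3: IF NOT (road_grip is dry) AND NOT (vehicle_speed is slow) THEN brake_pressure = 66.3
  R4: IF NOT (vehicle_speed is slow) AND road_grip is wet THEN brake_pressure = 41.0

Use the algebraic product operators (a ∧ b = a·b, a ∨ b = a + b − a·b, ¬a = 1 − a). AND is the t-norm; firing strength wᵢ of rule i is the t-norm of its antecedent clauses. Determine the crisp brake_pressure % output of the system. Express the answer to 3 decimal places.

R1 (z=95.0): dry=0.13 → w = 0.1300
R2 (z=16.0): dry=0.13, ¬slight=1−0.38=0.62; AND[a·b] → w = 0.0806
R3 (z=66.3): ¬dry=1−0.13=0.87, ¬slow=1−0.93=0.07; AND[a·b] → w = 0.0609
R4 (z=41.0): ¬slow=1−0.93=0.07, wet=0.90; AND[a·b] → w = 0.0630
Weighted average = (0.1300·95.0 + 0.0806·16.0 + 0.0609·66.3 + 0.0630·41.0) / (0.1300 + 0.0806 + 0.0609 + 0.0630)
  = 20.2603 / 0.3345 = 60.569

60.569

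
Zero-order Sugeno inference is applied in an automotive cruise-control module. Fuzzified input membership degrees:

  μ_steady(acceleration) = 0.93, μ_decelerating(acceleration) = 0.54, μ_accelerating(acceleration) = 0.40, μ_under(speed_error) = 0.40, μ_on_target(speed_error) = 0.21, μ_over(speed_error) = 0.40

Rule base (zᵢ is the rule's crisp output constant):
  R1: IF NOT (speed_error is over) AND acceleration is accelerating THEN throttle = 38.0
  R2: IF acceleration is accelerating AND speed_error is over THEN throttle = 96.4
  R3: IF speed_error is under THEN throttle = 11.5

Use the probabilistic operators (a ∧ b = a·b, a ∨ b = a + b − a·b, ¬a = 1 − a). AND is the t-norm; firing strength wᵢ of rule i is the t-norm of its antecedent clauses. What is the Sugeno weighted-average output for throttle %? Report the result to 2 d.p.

R1 (z=38.0): ¬over=1−0.40=0.60, accelerating=0.40; AND[a·b] → w = 0.2400
R2 (z=96.4): accelerating=0.40, over=0.40; AND[a·b] → w = 0.1600
R3 (z=11.5): under=0.40 → w = 0.4000
Weighted average = (0.2400·38.0 + 0.1600·96.4 + 0.4000·11.5) / (0.2400 + 0.1600 + 0.4000)
  = 29.1440 / 0.8000 = 36.43

36.43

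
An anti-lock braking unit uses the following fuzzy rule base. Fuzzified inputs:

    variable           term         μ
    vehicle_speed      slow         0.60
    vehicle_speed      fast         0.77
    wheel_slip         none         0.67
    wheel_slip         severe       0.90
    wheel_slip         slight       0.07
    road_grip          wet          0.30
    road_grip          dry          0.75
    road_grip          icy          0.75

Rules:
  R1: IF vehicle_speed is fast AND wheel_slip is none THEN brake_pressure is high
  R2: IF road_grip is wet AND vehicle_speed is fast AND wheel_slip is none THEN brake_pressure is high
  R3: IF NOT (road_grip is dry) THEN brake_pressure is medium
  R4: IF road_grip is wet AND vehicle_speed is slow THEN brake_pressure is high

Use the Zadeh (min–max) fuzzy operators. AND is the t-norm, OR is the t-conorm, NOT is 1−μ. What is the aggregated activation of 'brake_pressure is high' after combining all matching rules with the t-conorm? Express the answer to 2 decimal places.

R1: fast=0.77, none=0.67; AND[min(a, b)] → w = 0.67
R2: wet=0.30, fast=0.77, none=0.67; AND[min(a, b)] → w = 0.30
R3: ¬dry=1−0.75=0.25 → w = 0.25
R4: wet=0.30, slow=0.60; AND[min(a, b)] → w = 0.30
Rules with consequent 'high': {R1, R2, R4} → strengths 0.67, 0.30, 0.30
Aggregate via t-conorm [max(a, b)]: 0.67

0.67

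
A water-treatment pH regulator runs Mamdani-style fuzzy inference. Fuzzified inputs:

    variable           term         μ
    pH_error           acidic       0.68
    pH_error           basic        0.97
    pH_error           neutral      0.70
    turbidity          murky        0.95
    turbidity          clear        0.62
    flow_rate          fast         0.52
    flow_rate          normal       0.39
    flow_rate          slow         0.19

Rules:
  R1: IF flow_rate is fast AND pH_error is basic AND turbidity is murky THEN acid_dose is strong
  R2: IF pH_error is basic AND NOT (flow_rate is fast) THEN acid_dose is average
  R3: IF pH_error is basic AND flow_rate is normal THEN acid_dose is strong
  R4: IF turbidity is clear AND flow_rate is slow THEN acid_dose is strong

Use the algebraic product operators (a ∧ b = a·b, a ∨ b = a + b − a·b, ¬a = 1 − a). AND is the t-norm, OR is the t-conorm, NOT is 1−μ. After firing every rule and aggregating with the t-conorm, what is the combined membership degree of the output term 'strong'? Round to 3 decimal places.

0.714

R1: fast=0.52, basic=0.97, murky=0.95; AND[a·b] → w = 0.4792
R2: basic=0.97, ¬fast=1−0.52=0.48; AND[a·b] → w = 0.4656
R3: basic=0.97, normal=0.39; AND[a·b] → w = 0.3783
R4: clear=0.62, slow=0.19; AND[a·b] → w = 0.1178
Rules with consequent 'strong': {R1, R3, R4} → strengths 0.4792, 0.3783, 0.1178
Aggregate via t-conorm [a + b − a·b]: 0.7143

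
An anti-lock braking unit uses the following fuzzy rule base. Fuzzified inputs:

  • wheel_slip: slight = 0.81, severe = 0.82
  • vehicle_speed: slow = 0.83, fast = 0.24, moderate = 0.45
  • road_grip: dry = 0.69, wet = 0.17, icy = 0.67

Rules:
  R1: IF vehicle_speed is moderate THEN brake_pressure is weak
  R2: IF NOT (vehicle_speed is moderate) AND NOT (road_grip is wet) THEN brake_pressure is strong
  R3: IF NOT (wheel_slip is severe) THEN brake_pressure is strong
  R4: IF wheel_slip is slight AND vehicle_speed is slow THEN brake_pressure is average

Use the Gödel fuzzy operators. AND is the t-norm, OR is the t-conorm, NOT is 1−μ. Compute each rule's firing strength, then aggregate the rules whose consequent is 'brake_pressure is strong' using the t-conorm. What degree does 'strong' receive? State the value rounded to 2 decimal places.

R1: moderate=0.45 → w = 0.45
R2: ¬moderate=1−0.45=0.55, ¬wet=1−0.17=0.83; AND[min(a, b)] → w = 0.55
R3: ¬severe=1−0.82=0.18 → w = 0.18
R4: slight=0.81, slow=0.83; AND[min(a, b)] → w = 0.81
Rules with consequent 'strong': {R2, R3} → strengths 0.55, 0.18
Aggregate via t-conorm [max(a, b)]: 0.55

0.55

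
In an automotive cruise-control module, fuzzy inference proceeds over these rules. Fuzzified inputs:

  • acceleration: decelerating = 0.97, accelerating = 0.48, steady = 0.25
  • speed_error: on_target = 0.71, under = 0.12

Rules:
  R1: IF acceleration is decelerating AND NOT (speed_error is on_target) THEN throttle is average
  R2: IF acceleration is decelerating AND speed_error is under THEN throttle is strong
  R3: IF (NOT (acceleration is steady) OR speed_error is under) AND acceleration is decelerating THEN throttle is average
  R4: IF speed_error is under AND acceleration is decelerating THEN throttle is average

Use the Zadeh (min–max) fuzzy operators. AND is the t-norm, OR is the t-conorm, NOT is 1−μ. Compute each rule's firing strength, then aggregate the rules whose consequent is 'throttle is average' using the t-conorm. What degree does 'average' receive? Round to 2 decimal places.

R1: decelerating=0.97, ¬on_target=1−0.71=0.29; AND[min(a, b)] → w = 0.29
R2: decelerating=0.97, under=0.12; AND[min(a, b)] → w = 0.12
R3: (¬steady=1−0.25=0.75 OR under=0.12) = 0.75; AND[min(a, b)] with decelerating=0.97 → w = 0.75
R4: under=0.12, decelerating=0.97; AND[min(a, b)] → w = 0.12
Rules with consequent 'average': {R1, R3, R4} → strengths 0.29, 0.75, 0.12
Aggregate via t-conorm [max(a, b)]: 0.75

0.75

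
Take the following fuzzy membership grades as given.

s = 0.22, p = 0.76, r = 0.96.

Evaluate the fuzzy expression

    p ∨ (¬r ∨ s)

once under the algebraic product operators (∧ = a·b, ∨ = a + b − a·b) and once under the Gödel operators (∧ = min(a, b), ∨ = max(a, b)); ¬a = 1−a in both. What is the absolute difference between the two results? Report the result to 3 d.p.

0.060

Under algebraic product:
  ¬r = 1 − 0.9600 = 0.0400
  ¬r ∨ s = a + b − a·b on (0.0400, 0.2200) = 0.2512
  p ∨ (¬r ∨ s) = a + b − a·b on (0.7600, 0.2512) = 0.8203
  → value = 0.8203
Under Gödel:
  ¬r = 1 − 0.96 = 0.04
  ¬r ∨ s = max(a, b) on (0.04, 0.22) = 0.22
  p ∨ (¬r ∨ s) = max(a, b) on (0.76, 0.22) = 0.76
  → value = 0.7600
|0.8203 − 0.7600| = 0.060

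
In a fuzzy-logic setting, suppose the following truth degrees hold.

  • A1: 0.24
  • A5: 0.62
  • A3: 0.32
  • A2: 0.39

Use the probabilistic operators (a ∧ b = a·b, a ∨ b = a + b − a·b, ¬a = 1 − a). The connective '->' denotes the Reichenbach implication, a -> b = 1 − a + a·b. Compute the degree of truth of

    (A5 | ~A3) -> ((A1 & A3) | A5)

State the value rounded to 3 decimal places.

~A3 = 1 − 0.3200 = 0.6800
A5 | ~A3 = a + b − a·b on (0.6200, 0.6800) = 0.8784
A1 & A3 = a·b on (0.2400, 0.3200) = 0.0768
(A1 & A3) | A5 = a + b − a·b on (0.0768, 0.6200) = 0.6492
(A5 | ~A3) -> ((A1 & A3) | A5)  [Reichenbach: 1 − a + a·b] with a=0.8784, b=0.6492 → 0.6918

0.692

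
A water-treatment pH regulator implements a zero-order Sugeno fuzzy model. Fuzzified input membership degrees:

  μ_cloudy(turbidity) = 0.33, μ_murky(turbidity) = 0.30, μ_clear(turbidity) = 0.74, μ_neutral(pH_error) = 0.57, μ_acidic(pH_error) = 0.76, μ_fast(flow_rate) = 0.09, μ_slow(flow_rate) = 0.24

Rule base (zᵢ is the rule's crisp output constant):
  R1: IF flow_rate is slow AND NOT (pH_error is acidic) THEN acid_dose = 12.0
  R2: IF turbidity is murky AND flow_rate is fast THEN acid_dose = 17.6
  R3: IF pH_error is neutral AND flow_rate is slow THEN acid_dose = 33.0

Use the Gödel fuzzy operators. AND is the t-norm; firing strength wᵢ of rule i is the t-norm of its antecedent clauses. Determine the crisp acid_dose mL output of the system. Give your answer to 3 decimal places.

21.726

R1 (z=12.0): slow=0.24, ¬acidic=1−0.76=0.24; AND[min(a, b)] → w = 0.24
R2 (z=17.6): murky=0.30, fast=0.09; AND[min(a, b)] → w = 0.09
R3 (z=33.0): neutral=0.57, slow=0.24; AND[min(a, b)] → w = 0.24
Weighted average = (0.24·12.0 + 0.09·17.6 + 0.24·33.0) / (0.24 + 0.09 + 0.24)
  = 12.3840 / 0.5700 = 21.726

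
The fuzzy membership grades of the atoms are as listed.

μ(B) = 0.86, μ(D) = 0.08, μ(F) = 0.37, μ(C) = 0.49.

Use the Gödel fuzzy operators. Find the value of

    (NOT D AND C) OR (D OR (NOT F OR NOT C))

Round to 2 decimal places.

0.63

NOT D = 1 − 0.08 = 0.92
NOT D AND C = min(a, b) on (0.92, 0.49) = 0.49
NOT F = 1 − 0.37 = 0.63
NOT C = 1 − 0.49 = 0.51
NOT F OR NOT C = max(a, b) on (0.63, 0.51) = 0.63
D OR (NOT F OR NOT C) = max(a, b) on (0.08, 0.63) = 0.63
(NOT D AND C) OR (D OR (NOT F OR NOT C)) = max(a, b) on (0.49, 0.63) = 0.63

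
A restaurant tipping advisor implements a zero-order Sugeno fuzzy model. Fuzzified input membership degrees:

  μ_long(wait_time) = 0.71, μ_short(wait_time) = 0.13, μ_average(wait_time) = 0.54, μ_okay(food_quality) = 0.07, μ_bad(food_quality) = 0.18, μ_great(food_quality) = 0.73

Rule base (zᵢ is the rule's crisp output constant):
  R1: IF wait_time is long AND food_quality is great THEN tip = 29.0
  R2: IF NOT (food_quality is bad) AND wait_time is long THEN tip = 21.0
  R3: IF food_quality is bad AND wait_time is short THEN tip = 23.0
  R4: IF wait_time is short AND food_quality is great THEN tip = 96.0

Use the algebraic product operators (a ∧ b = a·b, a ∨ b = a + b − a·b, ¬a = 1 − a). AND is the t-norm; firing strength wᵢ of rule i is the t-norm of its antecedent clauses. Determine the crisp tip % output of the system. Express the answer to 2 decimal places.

30.28

R1 (z=29.0): long=0.71, great=0.73; AND[a·b] → w = 0.5183
R2 (z=21.0): ¬bad=1−0.18=0.82, long=0.71; AND[a·b] → w = 0.5822
R3 (z=23.0): bad=0.18, short=0.13; AND[a·b] → w = 0.0234
R4 (z=96.0): short=0.13, great=0.73; AND[a·b] → w = 0.0949
Weighted average = (0.5183·29.0 + 0.5822·21.0 + 0.0234·23.0 + 0.0949·96.0) / (0.5183 + 0.5822 + 0.0234 + 0.0949)
  = 36.9055 / 1.2188 = 30.28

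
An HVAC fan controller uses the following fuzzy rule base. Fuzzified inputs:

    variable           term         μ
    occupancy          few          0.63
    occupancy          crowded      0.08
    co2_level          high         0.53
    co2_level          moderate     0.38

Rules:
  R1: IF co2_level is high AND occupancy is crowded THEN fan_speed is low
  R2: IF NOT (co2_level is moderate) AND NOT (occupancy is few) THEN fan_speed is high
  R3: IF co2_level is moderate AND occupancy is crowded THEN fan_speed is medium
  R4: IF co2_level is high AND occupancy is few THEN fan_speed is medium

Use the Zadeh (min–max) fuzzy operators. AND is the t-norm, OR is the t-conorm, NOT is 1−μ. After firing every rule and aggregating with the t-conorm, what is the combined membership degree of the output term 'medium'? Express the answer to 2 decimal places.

0.53

R1: high=0.53, crowded=0.08; AND[min(a, b)] → w = 0.08
R2: ¬moderate=1−0.38=0.62, ¬few=1−0.63=0.37; AND[min(a, b)] → w = 0.37
R3: moderate=0.38, crowded=0.08; AND[min(a, b)] → w = 0.08
R4: high=0.53, few=0.63; AND[min(a, b)] → w = 0.53
Rules with consequent 'medium': {R3, R4} → strengths 0.08, 0.53
Aggregate via t-conorm [max(a, b)]: 0.53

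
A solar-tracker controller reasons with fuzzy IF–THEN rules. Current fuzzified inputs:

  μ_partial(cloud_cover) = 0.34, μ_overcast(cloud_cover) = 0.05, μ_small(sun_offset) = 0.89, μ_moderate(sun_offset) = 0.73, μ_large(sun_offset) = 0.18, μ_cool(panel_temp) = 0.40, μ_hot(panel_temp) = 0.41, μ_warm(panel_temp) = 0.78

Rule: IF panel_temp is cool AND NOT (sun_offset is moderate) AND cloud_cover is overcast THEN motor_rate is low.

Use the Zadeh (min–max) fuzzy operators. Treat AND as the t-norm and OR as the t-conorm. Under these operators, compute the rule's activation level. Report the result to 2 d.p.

0.05

firing strength: cool=0.40, ¬moderate=1−0.73=0.27, overcast=0.05; AND[min(a, b)] → w = 0.05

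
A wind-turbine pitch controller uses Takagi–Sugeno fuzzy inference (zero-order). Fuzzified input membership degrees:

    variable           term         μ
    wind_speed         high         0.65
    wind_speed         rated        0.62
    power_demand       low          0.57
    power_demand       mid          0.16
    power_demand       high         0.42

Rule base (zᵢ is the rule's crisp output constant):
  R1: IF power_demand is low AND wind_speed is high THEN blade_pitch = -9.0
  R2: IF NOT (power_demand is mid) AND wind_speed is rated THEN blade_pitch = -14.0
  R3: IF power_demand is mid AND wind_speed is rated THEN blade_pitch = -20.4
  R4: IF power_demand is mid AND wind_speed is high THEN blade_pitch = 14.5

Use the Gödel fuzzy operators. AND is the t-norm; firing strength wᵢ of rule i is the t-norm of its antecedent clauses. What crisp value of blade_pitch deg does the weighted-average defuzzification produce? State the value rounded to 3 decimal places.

R1 (z=-9.0): low=0.57, high=0.65; AND[min(a, b)] → w = 0.57
R2 (z=-14.0): ¬mid=1−0.16=0.84, rated=0.62; AND[min(a, b)] → w = 0.62
R3 (z=-20.4): mid=0.16, rated=0.62; AND[min(a, b)] → w = 0.16
R4 (z=14.5): mid=0.16, high=0.65; AND[min(a, b)] → w = 0.16
Weighted average = (0.57·-9.0 + 0.62·-14.0 + 0.16·-20.4 + 0.16·14.5) / (0.57 + 0.62 + 0.16 + 0.16)
  = -14.7540 / 1.5100 = -9.771

-9.771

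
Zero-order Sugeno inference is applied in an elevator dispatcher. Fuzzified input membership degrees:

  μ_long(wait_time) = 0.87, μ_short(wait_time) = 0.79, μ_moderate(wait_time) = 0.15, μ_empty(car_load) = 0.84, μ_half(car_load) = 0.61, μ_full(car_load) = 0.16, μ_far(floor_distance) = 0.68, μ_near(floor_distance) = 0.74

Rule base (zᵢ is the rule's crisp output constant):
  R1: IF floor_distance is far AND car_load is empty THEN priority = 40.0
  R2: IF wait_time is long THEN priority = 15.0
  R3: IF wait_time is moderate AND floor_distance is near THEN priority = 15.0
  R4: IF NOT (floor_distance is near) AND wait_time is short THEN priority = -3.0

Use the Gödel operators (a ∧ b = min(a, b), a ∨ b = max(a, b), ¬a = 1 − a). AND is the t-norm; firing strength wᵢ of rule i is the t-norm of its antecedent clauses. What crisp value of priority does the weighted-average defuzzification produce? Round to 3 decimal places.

21.286

R1 (z=40.0): far=0.68, empty=0.84; AND[min(a, b)] → w = 0.68
R2 (z=15.0): long=0.87 → w = 0.87
R3 (z=15.0): moderate=0.15, near=0.74; AND[min(a, b)] → w = 0.15
R4 (z=-3.0): ¬near=1−0.74=0.26, short=0.79; AND[min(a, b)] → w = 0.26
Weighted average = (0.68·40.0 + 0.87·15.0 + 0.15·15.0 + 0.26·-3.0) / (0.68 + 0.87 + 0.15 + 0.26)
  = 41.7200 / 1.9600 = 21.286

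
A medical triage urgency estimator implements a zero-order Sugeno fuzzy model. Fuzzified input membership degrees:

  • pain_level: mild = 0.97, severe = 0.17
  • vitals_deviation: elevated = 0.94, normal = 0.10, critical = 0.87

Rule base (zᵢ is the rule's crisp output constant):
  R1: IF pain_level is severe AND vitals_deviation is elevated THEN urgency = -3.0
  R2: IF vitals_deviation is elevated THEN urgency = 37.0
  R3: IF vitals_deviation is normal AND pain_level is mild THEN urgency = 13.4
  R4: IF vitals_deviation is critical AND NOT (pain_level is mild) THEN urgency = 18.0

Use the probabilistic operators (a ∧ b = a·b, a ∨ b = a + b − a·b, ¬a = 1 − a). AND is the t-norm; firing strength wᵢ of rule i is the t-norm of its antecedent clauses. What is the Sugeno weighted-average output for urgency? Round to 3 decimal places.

29.496

R1 (z=-3.0): severe=0.17, elevated=0.94; AND[a·b] → w = 0.1598
R2 (z=37.0): elevated=0.94 → w = 0.9400
R3 (z=13.4): normal=0.10, mild=0.97; AND[a·b] → w = 0.0970
R4 (z=18.0): critical=0.87, ¬mild=1−0.97=0.03; AND[a·b] → w = 0.0261
Weighted average = (0.1598·-3.0 + 0.9400·37.0 + 0.0970·13.4 + 0.0261·18.0) / (0.1598 + 0.9400 + 0.0970 + 0.0261)
  = 36.0702 / 1.2229 = 29.496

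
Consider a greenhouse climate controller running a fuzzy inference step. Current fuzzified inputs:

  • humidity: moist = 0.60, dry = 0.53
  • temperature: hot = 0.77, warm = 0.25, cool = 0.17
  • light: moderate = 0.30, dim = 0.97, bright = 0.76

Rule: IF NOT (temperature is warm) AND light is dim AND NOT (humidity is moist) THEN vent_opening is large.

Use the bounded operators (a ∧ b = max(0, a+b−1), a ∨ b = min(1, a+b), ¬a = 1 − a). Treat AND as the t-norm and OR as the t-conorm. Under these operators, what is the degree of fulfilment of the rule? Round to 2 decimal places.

firing strength: ¬warm=1−0.25=0.75, dim=0.97, ¬moist=1−0.60=0.40; AND[max(0, a+b−1)] → w = 0.12

0.12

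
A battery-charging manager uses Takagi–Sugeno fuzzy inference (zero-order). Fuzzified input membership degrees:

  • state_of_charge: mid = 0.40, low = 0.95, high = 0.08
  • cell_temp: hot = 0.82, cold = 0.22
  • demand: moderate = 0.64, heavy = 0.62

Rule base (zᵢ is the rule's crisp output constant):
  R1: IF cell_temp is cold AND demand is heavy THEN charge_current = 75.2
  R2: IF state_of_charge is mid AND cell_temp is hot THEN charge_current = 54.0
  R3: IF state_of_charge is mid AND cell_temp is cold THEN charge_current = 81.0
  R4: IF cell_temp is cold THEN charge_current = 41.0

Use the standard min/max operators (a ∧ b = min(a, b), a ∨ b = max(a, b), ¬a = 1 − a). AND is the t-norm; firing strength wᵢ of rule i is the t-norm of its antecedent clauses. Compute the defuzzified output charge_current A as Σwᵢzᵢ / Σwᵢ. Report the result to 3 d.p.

61.306

R1 (z=75.2): cold=0.22, heavy=0.62; AND[min(a, b)] → w = 0.22
R2 (z=54.0): mid=0.40, hot=0.82; AND[min(a, b)] → w = 0.40
R3 (z=81.0): mid=0.40, cold=0.22; AND[min(a, b)] → w = 0.22
R4 (z=41.0): cold=0.22 → w = 0.22
Weighted average = (0.22·75.2 + 0.40·54.0 + 0.22·81.0 + 0.22·41.0) / (0.22 + 0.40 + 0.22 + 0.22)
  = 64.9840 / 1.0600 = 61.306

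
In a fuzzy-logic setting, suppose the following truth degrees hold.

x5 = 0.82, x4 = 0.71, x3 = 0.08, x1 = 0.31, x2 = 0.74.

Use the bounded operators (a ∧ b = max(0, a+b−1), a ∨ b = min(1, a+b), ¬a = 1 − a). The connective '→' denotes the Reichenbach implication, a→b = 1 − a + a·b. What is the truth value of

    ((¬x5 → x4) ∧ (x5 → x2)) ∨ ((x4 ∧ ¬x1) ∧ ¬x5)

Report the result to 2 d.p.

0.73

¬x5 = 1 − 0.82 = 0.18
¬x5 → x4  [Reichenbach: 1 − a + a·b] with a=0.18, b=0.71 → 0.95
x5 → x2  [Reichenbach: 1 − a + a·b] with a=0.82, b=0.74 → 0.79
(¬x5 → x4) ∧ (x5 → x2) = max(0, a+b−1) on (0.95, 0.79) = 0.73
¬x1 = 1 − 0.31 = 0.69
x4 ∧ ¬x1 = max(0, a+b−1) on (0.71, 0.69) = 0.40
¬x5 = 1 − 0.82 = 0.18
(x4 ∧ ¬x1) ∧ ¬x5 = max(0, a+b−1) on (0.40, 0.18) = 0.00
((¬x5 → x4) ∧ (x5 → x2)) ∨ ((x4 ∧ ¬x1) ∧ ¬x5) = min(1, a+b) on (0.73, 0.00) = 0.73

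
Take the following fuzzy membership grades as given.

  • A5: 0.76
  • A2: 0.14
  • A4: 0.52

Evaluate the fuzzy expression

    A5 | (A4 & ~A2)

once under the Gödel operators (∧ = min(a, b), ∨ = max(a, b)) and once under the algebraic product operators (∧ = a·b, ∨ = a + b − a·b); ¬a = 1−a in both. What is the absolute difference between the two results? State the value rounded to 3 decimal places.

0.107

Under Gödel:
  ~A2 = 1 − 0.14 = 0.86
  A4 & ~A2 = min(a, b) on (0.52, 0.86) = 0.52
  A5 | (A4 & ~A2) = max(a, b) on (0.76, 0.52) = 0.76
  → value = 0.7600
Under algebraic product:
  ~A2 = 1 − 0.1400 = 0.8600
  A4 & ~A2 = a·b on (0.5200, 0.8600) = 0.4472
  A5 | (A4 & ~A2) = a + b − a·b on (0.7600, 0.4472) = 0.8673
  → value = 0.8673
|0.7600 − 0.8673| = 0.107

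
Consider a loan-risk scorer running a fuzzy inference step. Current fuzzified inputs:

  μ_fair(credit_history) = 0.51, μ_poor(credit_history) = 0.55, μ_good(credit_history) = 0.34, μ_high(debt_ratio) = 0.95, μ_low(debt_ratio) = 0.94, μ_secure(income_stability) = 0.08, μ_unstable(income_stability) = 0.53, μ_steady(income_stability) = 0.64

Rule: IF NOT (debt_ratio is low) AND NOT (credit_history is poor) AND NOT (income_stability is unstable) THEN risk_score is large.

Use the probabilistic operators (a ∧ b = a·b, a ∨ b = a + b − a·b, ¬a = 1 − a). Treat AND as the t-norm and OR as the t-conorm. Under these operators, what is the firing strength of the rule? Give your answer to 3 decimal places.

0.013

firing strength: ¬low=1−0.94=0.06, ¬poor=1−0.55=0.45, ¬unstable=1−0.53=0.47; AND[a·b] → w = 0.0127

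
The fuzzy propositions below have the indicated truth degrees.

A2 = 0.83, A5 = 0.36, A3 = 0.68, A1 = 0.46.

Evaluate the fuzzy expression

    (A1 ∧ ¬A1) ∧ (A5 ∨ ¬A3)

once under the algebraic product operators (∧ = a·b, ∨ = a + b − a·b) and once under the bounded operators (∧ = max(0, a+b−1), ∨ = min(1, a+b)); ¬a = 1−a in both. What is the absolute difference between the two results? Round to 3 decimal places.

Under algebraic product:
  ¬A1 = 1 − 0.4600 = 0.5400
  A1 ∧ ¬A1 = a·b on (0.4600, 0.5400) = 0.2484
  ¬A3 = 1 − 0.6800 = 0.3200
  A5 ∨ ¬A3 = a + b − a·b on (0.3600, 0.3200) = 0.5648
  (A1 ∧ ¬A1) ∧ (A5 ∨ ¬A3) = a·b on (0.2484, 0.5648) = 0.1403
  → value = 0.1403
Under bounded:
  ¬A1 = 1 − 0.46 = 0.54
  A1 ∧ ¬A1 = max(0, a+b−1) on (0.46, 0.54) = 0.00
  ¬A3 = 1 − 0.68 = 0.32
  A5 ∨ ¬A3 = min(1, a+b) on (0.36, 0.32) = 0.68
  (A1 ∧ ¬A1) ∧ (A5 ∨ ¬A3) = max(0, a+b−1) on (0.00, 0.68) = 0.00
  → value = 0.0000
|0.1403 − 0.0000| = 0.140

0.140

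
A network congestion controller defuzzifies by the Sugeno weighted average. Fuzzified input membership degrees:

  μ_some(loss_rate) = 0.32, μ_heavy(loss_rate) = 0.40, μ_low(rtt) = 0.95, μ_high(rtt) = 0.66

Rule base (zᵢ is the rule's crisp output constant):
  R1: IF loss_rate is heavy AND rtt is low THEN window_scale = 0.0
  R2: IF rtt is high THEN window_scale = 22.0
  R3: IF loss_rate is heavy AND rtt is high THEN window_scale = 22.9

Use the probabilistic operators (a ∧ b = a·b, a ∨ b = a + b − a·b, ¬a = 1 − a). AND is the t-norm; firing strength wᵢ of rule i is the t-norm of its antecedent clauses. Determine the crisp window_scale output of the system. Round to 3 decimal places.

15.771

R1 (z=0.0): heavy=0.40, low=0.95; AND[a·b] → w = 0.3800
R2 (z=22.0): high=0.66 → w = 0.6600
R3 (z=22.9): heavy=0.40, high=0.66; AND[a·b] → w = 0.2640
Weighted average = (0.3800·0.0 + 0.6600·22.0 + 0.2640·22.9) / (0.3800 + 0.6600 + 0.2640)
  = 20.5656 / 1.3040 = 15.771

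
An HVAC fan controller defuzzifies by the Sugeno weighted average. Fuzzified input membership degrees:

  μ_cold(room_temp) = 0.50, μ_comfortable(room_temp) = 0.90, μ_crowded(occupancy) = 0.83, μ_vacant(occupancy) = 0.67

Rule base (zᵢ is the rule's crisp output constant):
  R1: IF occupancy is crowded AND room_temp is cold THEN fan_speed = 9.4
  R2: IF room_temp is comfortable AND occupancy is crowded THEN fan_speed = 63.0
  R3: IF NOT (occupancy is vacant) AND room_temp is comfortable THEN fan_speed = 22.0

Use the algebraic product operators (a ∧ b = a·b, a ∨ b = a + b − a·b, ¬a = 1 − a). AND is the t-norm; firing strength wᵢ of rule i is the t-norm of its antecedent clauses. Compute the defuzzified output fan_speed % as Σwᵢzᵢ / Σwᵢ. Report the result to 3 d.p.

39.408

R1 (z=9.4): crowded=0.83, cold=0.50; AND[a·b] → w = 0.4150
R2 (z=63.0): comfortable=0.90, crowded=0.83; AND[a·b] → w = 0.7470
R3 (z=22.0): ¬vacant=1−0.67=0.33, comfortable=0.90; AND[a·b] → w = 0.2970
Weighted average = (0.4150·9.4 + 0.7470·63.0 + 0.2970·22.0) / (0.4150 + 0.7470 + 0.2970)
  = 57.4960 / 1.4590 = 39.408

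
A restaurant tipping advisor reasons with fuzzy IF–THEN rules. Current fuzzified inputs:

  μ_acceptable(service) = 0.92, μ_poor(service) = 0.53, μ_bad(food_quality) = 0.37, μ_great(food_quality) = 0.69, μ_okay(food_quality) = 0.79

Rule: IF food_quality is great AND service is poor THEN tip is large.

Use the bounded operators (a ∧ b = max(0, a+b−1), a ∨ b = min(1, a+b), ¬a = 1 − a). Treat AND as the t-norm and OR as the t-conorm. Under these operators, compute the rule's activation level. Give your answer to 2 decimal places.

0.22

firing strength: great=0.69, poor=0.53; AND[max(0, a+b−1)] → w = 0.22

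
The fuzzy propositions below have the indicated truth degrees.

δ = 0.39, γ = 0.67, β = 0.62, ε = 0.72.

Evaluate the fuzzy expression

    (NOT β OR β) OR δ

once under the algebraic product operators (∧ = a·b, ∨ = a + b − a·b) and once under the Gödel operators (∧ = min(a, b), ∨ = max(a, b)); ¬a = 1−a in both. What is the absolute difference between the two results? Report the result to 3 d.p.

0.236

Under algebraic product:
  NOT β = 1 − 0.6200 = 0.3800
  NOT β OR β = a + b − a·b on (0.3800, 0.6200) = 0.7644
  (NOT β OR β) OR δ = a + b − a·b on (0.7644, 0.3900) = 0.8563
  → value = 0.8563
Under Gödel:
  NOT β = 1 − 0.62 = 0.38
  NOT β OR β = max(a, b) on (0.38, 0.62) = 0.62
  (NOT β OR β) OR δ = max(a, b) on (0.62, 0.39) = 0.62
  → value = 0.6200
|0.8563 − 0.6200| = 0.236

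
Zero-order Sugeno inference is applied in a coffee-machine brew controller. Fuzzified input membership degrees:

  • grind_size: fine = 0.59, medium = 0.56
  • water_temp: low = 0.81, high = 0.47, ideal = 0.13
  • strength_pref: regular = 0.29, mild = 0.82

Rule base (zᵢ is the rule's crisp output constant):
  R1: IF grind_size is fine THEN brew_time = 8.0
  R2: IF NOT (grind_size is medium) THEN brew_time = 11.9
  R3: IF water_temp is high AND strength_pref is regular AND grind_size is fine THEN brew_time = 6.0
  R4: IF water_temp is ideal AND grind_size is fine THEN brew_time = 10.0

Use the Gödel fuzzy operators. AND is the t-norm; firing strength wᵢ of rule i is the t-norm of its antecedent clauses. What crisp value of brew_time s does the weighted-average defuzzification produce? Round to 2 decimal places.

8.96

R1 (z=8.0): fine=0.59 → w = 0.59
R2 (z=11.9): ¬medium=1−0.56=0.44 → w = 0.44
R3 (z=6.0): high=0.47, regular=0.29, fine=0.59; AND[min(a, b)] → w = 0.29
R4 (z=10.0): ideal=0.13, fine=0.59; AND[min(a, b)] → w = 0.13
Weighted average = (0.59·8.0 + 0.44·11.9 + 0.29·6.0 + 0.13·10.0) / (0.59 + 0.44 + 0.29 + 0.13)
  = 12.9960 / 1.4500 = 8.96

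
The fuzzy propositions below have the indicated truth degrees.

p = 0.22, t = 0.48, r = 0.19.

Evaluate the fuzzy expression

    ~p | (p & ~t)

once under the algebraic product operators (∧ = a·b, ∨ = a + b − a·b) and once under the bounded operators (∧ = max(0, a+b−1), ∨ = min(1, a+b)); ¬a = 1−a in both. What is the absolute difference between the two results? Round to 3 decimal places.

Under algebraic product:
  ~p = 1 − 0.2200 = 0.7800
  ~t = 1 − 0.4800 = 0.5200
  p & ~t = a·b on (0.2200, 0.5200) = 0.1144
  ~p | (p & ~t) = a + b − a·b on (0.7800, 0.1144) = 0.8052
  → value = 0.8052
Under bounded:
  ~p = 1 − 0.22 = 0.78
  ~t = 1 − 0.48 = 0.52
  p & ~t = max(0, a+b−1) on (0.22, 0.52) = 0.00
  ~p | (p & ~t) = min(1, a+b) on (0.78, 0.00) = 0.78
  → value = 0.7800
|0.8052 − 0.7800| = 0.025

0.025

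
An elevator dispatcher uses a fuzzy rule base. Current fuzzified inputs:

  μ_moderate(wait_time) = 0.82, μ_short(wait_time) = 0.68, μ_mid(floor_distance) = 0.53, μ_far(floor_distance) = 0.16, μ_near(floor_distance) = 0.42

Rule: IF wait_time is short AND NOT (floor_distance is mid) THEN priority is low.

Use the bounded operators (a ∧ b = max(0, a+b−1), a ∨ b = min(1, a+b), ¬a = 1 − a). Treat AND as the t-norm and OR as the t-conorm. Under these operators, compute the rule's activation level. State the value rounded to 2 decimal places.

firing strength: short=0.68, ¬mid=1−0.53=0.47; AND[max(0, a+b−1)] → w = 0.15

0.15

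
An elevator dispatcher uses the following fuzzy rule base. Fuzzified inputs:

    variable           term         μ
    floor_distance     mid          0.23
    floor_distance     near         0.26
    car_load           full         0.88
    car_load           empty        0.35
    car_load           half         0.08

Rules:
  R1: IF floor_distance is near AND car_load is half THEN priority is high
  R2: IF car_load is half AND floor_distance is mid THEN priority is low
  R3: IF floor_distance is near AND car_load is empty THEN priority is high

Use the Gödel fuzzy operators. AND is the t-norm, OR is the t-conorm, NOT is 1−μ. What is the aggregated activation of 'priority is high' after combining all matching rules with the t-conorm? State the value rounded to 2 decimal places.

0.26

R1: near=0.26, half=0.08; AND[min(a, b)] → w = 0.08
R2: half=0.08, mid=0.23; AND[min(a, b)] → w = 0.08
R3: near=0.26, empty=0.35; AND[min(a, b)] → w = 0.26
Rules with consequent 'high': {R1, R3} → strengths 0.08, 0.26
Aggregate via t-conorm [max(a, b)]: 0.26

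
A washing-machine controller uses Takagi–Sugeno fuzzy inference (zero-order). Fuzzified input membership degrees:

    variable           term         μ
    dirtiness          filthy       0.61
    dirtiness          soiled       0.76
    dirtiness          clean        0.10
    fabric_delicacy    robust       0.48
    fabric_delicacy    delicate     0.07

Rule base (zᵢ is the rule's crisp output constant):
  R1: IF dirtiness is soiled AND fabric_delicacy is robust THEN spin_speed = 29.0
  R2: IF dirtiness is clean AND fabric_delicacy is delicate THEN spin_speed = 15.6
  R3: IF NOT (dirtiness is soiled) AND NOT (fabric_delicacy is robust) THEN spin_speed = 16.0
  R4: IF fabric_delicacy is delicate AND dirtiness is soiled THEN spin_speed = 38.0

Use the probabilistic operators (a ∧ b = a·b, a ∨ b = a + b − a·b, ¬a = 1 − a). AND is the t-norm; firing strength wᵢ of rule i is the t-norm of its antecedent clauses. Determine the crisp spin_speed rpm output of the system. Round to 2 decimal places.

26.75

R1 (z=29.0): soiled=0.76, robust=0.48; AND[a·b] → w = 0.3648
R2 (z=15.6): clean=0.10, delicate=0.07; AND[a·b] → w = 0.0070
R3 (z=16.0): ¬soiled=1−0.76=0.24, ¬robust=1−0.48=0.52; AND[a·b] → w = 0.1248
R4 (z=38.0): delicate=0.07, soiled=0.76; AND[a·b] → w = 0.0532
Weighted average = (0.3648·29.0 + 0.0070·15.6 + 0.1248·16.0 + 0.0532·38.0) / (0.3648 + 0.0070 + 0.1248 + 0.0532)
  = 14.7068 / 0.5498 = 26.75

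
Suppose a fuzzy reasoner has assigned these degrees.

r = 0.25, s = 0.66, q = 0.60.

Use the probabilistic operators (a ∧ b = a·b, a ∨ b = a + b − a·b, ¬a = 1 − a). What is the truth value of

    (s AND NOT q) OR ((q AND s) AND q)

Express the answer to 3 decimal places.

0.439

NOT q = 1 − 0.6000 = 0.4000
s AND NOT q = a·b on (0.6600, 0.4000) = 0.2640
q AND s = a·b on (0.6000, 0.6600) = 0.3960
(q AND s) AND q = a·b on (0.3960, 0.6000) = 0.2376
(s AND NOT q) OR ((q AND s) AND q) = a + b − a·b on (0.2640, 0.2376) = 0.4389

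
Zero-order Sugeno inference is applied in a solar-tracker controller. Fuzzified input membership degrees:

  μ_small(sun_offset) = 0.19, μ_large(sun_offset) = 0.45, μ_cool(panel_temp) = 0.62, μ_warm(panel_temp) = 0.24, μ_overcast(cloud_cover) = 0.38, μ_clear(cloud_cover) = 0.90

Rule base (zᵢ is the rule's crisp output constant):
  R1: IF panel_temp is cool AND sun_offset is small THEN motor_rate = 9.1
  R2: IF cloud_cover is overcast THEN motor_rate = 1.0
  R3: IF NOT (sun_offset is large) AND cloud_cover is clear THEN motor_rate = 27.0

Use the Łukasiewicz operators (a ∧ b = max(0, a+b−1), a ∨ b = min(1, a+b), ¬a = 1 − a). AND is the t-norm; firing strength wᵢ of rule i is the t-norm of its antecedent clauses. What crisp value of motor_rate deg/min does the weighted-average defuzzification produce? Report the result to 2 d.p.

15.10

R1 (z=9.1): cool=0.62, small=0.19; AND[max(0, a+b−1)] → w = 0.00
R2 (z=1.0): overcast=0.38 → w = 0.38
R3 (z=27.0): ¬large=1−0.45=0.55, clear=0.90; AND[max(0, a+b−1)] → w = 0.45
Weighted average = (0.00·9.1 + 0.38·1.0 + 0.45·27.0) / (0.00 + 0.38 + 0.45)
  = 12.5300 / 0.8300 = 15.10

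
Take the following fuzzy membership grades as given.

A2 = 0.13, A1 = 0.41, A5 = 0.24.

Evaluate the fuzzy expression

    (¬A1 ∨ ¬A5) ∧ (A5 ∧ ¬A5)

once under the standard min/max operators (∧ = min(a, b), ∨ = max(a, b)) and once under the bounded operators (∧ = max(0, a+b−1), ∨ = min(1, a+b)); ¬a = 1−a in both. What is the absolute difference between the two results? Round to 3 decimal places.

Under standard min/max:
  ¬A1 = 1 − 0.41 = 0.59
  ¬A5 = 1 − 0.24 = 0.76
  ¬A1 ∨ ¬A5 = max(a, b) on (0.59, 0.76) = 0.76
  ¬A5 = 1 − 0.24 = 0.76
  A5 ∧ ¬A5 = min(a, b) on (0.24, 0.76) = 0.24
  (¬A1 ∨ ¬A5) ∧ (A5 ∧ ¬A5) = min(a, b) on (0.76, 0.24) = 0.24
  → value = 0.2400
Under bounded:
  ¬A1 = 1 − 0.41 = 0.59
  ¬A5 = 1 − 0.24 = 0.76
  ¬A1 ∨ ¬A5 = min(1, a+b) on (0.59, 0.76) = 1.00
  ¬A5 = 1 − 0.24 = 0.76
  A5 ∧ ¬A5 = max(0, a+b−1) on (0.24, 0.76) = 0.00
  (¬A1 ∨ ¬A5) ∧ (A5 ∧ ¬A5) = max(0, a+b−1) on (1.00, 0.00) = 0.00
  → value = 0.0000
|0.2400 − 0.0000| = 0.240

0.240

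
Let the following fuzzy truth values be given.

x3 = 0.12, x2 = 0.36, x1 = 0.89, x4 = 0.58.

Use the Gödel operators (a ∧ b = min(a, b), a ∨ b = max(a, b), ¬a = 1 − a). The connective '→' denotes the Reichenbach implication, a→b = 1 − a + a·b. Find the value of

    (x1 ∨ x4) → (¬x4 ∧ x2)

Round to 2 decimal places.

x1 ∨ x4 = max(a, b) on (0.89, 0.58) = 0.89
¬x4 = 1 − 0.58 = 0.42
¬x4 ∧ x2 = min(a, b) on (0.42, 0.36) = 0.36
(x1 ∨ x4) → (¬x4 ∧ x2)  [Reichenbach: 1 − a + a·b] with a=0.89, b=0.36 → 0.43

0.43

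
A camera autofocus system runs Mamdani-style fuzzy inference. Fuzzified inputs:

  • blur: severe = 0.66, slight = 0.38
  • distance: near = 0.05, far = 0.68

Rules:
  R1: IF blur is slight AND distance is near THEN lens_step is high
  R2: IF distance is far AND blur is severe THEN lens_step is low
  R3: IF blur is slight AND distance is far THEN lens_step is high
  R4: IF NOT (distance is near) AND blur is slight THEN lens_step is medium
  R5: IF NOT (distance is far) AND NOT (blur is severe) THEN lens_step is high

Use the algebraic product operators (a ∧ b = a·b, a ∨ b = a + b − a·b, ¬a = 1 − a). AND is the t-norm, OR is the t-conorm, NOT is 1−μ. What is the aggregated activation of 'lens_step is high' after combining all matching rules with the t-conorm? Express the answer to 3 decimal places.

R1: slight=0.38, near=0.05; AND[a·b] → w = 0.0190
R2: far=0.68, severe=0.66; AND[a·b] → w = 0.4488
R3: slight=0.38, far=0.68; AND[a·b] → w = 0.2584
R4: ¬near=1−0.05=0.95, slight=0.38; AND[a·b] → w = 0.3610
R5: ¬far=1−0.68=0.32, ¬severe=1−0.66=0.34; AND[a·b] → w = 0.1088
Rules with consequent 'high': {R1, R3, R5} → strengths 0.0190, 0.2584, 0.1088
Aggregate via t-conorm [a + b − a·b]: 0.3516

0.352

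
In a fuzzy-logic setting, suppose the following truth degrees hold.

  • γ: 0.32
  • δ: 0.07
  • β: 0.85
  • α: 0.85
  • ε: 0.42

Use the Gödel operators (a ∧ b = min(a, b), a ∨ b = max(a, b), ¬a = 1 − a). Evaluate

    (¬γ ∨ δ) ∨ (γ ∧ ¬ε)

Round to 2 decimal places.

0.68

¬γ = 1 − 0.32 = 0.68
¬γ ∨ δ = max(a, b) on (0.68, 0.07) = 0.68
¬ε = 1 − 0.42 = 0.58
γ ∧ ¬ε = min(a, b) on (0.32, 0.58) = 0.32
(¬γ ∨ δ) ∨ (γ ∧ ¬ε) = max(a, b) on (0.68, 0.32) = 0.68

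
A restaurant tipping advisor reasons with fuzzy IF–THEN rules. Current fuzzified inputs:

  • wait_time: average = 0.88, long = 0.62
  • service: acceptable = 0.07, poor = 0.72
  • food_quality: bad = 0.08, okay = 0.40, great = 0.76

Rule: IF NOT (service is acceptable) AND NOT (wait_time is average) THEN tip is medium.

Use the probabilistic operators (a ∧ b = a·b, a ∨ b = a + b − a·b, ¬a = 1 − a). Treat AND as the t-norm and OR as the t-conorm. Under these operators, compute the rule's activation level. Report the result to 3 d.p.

0.112

firing strength: ¬acceptable=1−0.07=0.93, ¬average=1−0.88=0.12; AND[a·b] → w = 0.1116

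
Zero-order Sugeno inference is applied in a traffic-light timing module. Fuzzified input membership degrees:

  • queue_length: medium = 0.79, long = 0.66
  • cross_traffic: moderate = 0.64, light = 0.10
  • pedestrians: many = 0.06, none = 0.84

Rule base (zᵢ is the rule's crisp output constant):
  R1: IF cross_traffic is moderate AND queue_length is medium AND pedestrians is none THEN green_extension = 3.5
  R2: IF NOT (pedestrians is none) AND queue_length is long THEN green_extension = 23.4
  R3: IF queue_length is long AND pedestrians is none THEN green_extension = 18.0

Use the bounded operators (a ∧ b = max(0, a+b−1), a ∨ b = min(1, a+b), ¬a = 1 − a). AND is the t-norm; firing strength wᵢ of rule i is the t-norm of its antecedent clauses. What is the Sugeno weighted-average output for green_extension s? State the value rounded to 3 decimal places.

12.916

R1 (z=3.5): moderate=0.64, medium=0.79, none=0.84; AND[max(0, a+b−1)] → w = 0.27
R2 (z=23.4): ¬none=1−0.84=0.16, long=0.66; AND[max(0, a+b−1)] → w = 0.00
R3 (z=18.0): long=0.66, none=0.84; AND[max(0, a+b−1)] → w = 0.50
Weighted average = (0.27·3.5 + 0.00·23.4 + 0.50·18.0) / (0.27 + 0.00 + 0.50)
  = 9.9450 / 0.7700 = 12.916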